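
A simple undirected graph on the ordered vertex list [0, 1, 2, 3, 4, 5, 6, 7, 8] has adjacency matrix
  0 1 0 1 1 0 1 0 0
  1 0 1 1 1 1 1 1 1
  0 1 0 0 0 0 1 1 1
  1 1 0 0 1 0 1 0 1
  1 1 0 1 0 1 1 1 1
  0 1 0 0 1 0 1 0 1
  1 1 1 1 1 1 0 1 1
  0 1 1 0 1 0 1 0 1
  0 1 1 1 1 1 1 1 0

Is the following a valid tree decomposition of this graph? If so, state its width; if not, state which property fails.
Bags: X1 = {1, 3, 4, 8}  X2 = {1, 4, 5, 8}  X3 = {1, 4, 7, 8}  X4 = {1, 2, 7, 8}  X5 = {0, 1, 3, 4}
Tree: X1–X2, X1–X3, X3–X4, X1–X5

No — vertex 6 appears in no bag.

A tree decomposition must satisfy three properties: every vertex lies in some bag; for every edge, both endpoints lie together in some bag; and for every vertex, the bags containing it form a connected subtree. Here vertex 6 appears in no bag, so the decomposition is invalid.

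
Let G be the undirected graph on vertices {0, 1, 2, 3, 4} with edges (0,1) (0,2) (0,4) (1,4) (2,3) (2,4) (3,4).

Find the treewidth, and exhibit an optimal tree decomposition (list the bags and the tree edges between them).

Every bag has size at most 3, so the width is 3 − 1 = 2 and tw(G) ≤ 2. On the other hand G contains the 3-clique {0, 1, 4}. A clique must lie in a single bag of any decomposition, so no decomposition can have width below 2. Combining the bounds, tw(G) = 2.

Treewidth 2.
One such decomposition:
Bags: B1 = {0, 2, 4}  B2 = {0, 1, 4}  B3 = {2, 3, 4}
Tree: B1–B2, B1–B3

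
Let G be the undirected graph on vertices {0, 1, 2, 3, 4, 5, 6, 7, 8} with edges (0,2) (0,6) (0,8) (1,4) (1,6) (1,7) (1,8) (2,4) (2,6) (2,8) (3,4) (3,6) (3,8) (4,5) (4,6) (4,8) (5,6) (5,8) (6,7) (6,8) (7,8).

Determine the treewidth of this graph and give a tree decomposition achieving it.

Each bag holds 4 vertices, so the decomposition has width 3, which upper-bounds the treewidth. On the other hand G contains the 4-clique {0, 2, 6, 8}. A clique must lie in a single bag of any decomposition, so no decomposition can have width below 3. Therefore the treewidth is 3.

Treewidth 3.
Bags: B1 = {4, 5, 6, 8}  B2 = {2, 4, 6, 8}  B3 = {1, 4, 6, 8}  B4 = {0, 2, 6, 8}  B5 = {3, 4, 6, 8}  B6 = {1, 6, 7, 8}
Tree: B1–B2, B2–B3, B2–B4, B1–B5, B3–B6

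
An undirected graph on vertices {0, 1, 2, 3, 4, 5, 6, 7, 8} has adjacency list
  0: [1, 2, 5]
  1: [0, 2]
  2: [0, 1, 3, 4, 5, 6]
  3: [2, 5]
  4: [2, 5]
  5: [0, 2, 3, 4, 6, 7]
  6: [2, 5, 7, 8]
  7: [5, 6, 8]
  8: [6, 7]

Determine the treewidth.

2

A width-2 tree decomposition is:
Bags: B1 = {0, 2, 5}  B2 = {2, 5, 6}  B3 = {2, 3, 5}  B4 = {2, 4, 5}  B5 = {5, 6, 7}  B6 = {6, 7, 8}  B7 = {0, 1, 2}
Tree: B1–B2, B1–B3, B3–B4, B2–B5, B5–B6, B1–B7
Every bag has size at most 3, so the width is 3 − 1 = 2 and tw(G) ≤ 2. On the other hand G contains the 3-clique {6, 7, 8}. A clique must lie in a single bag of any decomposition, so no decomposition can have width below 2. Combining the bounds, tw(G) = 2.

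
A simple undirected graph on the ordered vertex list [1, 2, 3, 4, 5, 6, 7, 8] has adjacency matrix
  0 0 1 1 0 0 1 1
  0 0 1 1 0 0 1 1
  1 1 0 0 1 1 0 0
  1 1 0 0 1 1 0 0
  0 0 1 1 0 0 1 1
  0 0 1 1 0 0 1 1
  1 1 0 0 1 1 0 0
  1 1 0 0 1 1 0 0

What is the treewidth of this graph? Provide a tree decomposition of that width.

Each bag holds 5 vertices, so the decomposition has width 4, which upper-bounds the treewidth. For the lower bound: the 5 vertex sets {6,7}, {1,4}, {5,8}, {3}, {2} are disjoint, each induces a connected subgraph, and every pair is joined by at least one edge of G. Contracting each set to a single vertex therefore yields K_{5} as a minor, and since treewidth is minor-monotone, tw(G) ≥ tw(K_{5}) = 4. The upper and lower bounds meet at 4, so that is the treewidth.

Treewidth 4.
One such decomposition:
Bags: B1 = {3, 4, 6, 7, 8}  B2 = {1, 3, 4, 7, 8}  B3 = {3, 4, 5, 7, 8}  B4 = {2, 3, 4, 7, 8}
Tree: B1–B2, B2–B3, B3–B4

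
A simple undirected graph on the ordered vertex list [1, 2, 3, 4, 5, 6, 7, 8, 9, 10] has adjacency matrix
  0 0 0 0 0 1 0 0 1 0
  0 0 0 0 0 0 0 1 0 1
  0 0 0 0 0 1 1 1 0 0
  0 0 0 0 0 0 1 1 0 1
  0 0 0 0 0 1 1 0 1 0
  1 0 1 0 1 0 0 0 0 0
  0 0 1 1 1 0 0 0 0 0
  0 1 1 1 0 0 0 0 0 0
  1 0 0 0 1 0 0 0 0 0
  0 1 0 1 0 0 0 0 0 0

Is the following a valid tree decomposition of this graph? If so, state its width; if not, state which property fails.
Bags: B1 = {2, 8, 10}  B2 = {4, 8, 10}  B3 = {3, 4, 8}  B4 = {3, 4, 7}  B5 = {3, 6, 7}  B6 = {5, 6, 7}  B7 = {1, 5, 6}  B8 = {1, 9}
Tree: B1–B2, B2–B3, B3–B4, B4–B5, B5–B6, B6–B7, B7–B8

No — edge (5,9) lies in no bag.

A tree decomposition must satisfy three properties: every vertex lies in some bag; for every edge, both endpoints lie together in some bag; and for every vertex, the bags containing it form a connected subtree. Here edge (5,9) lies in no bag, so the decomposition is invalid.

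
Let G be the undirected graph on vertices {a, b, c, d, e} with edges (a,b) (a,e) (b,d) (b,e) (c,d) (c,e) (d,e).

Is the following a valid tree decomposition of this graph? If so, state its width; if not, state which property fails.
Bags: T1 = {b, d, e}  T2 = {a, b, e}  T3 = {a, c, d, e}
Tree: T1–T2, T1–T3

No — bags containing vertex a are not connected in the tree.

A tree decomposition must satisfy three properties: every vertex lies in some bag; for every edge, both endpoints lie together in some bag; and for every vertex, the bags containing it form a connected subtree. Here bags containing vertex a are not connected in the tree, so the decomposition is invalid.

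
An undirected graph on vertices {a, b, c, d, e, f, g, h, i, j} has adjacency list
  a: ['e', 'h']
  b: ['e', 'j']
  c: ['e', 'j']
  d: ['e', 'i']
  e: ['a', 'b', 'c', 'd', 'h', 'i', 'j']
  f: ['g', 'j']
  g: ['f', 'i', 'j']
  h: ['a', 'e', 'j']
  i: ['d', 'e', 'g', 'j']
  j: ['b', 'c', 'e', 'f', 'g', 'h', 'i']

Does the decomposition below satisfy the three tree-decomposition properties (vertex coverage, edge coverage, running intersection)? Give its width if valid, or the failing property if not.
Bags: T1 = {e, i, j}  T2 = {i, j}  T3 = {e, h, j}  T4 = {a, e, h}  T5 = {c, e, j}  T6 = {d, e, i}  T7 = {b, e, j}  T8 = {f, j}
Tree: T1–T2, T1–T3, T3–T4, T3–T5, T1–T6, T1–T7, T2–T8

No — vertex g appears in no bag.

A tree decomposition must satisfy three properties: every vertex lies in some bag; for every edge, both endpoints lie together in some bag; and for every vertex, the bags containing it form a connected subtree. Here vertex g appears in no bag, so the decomposition is invalid.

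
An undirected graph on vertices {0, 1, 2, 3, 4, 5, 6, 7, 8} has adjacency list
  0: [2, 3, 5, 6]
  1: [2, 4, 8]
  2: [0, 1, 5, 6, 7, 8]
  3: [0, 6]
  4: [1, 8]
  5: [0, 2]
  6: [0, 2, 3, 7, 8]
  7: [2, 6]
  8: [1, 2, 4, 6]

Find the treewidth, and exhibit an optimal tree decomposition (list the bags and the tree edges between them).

Treewidth 2.
Bags: B1 = {1, 2, 8}  B2 = {2, 6, 8}  B3 = {0, 2, 6}  B4 = {0, 3, 6}  B5 = {2, 6, 7}  B6 = {1, 4, 8}  B7 = {0, 2, 5}
Tree: B1–B2, B2–B3, B3–B4, B3–B5, B1–B6, B3–B7

Each bag holds 3 vertices, so the decomposition has width 2, which upper-bounds the treewidth. Conversely, {1, 2, 8} is a clique of size 3, and the vertices of any clique must share a bag in every tree decomposition; so some bag has ≥ 3 vertices and tw(G) ≥ 2. Combining the bounds, tw(G) = 2.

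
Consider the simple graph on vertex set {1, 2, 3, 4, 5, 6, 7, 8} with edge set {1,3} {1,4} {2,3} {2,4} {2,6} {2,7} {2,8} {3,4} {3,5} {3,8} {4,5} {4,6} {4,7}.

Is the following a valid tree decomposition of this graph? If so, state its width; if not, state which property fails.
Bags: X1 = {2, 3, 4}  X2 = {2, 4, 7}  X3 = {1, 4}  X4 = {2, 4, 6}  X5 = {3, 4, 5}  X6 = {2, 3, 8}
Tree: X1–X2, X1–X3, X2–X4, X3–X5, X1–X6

No — edge (3,1) lies in no bag.

A tree decomposition must satisfy three properties: every vertex lies in some bag; for every edge, both endpoints lie together in some bag; and for every vertex, the bags containing it form a connected subtree. Here edge (3,1) lies in no bag, so the decomposition is invalid.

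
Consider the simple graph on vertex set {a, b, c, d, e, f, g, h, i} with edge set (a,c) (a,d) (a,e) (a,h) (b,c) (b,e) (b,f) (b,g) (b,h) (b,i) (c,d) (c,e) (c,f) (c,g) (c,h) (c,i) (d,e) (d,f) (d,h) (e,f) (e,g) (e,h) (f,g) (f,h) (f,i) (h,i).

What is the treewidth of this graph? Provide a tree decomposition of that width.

Every bag has size at most 5, so the width is 5 − 1 = 4 and tw(G) ≤ 4. For the lower bound, the 5 vertices {a, c, d, e, h} are pairwise adjacent, and any tree decomposition puts a clique entirely inside one bag — forcing width ≥ 4. Therefore the treewidth is 4.

Treewidth 4.
Bags: B1 = {b, c, e, f, g}  B2 = {b, c, e, f, h}  B3 = {c, d, e, f, h}  B4 = {a, c, d, e, h}  B5 = {b, c, f, h, i}
Tree: B1–B2, B2–B3, B3–B4, B2–B5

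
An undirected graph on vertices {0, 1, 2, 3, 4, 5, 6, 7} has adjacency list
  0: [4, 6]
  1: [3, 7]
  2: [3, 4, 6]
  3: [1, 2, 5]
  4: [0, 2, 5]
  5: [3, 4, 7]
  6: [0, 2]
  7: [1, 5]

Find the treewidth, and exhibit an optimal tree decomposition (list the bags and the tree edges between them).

Treewidth 2.
Bags: B1 = {0, 2, 6}  B2 = {0, 2, 4}  B3 = {2, 3, 4}  B4 = {3, 4, 5}  B5 = {1, 3, 5}  B6 = {1, 5, 7}
Tree: B1–B2, B2–B3, B3–B4, B4–B5, B5–B6

The largest bag has 3 vertices, giving width 2; this decomposition certifies tw(G) ≤ 2. The edges 6–0–4–2–6 form a cycle, so G is not a tree and its treewidth is at least 2. Hence tw(G) = 2 exactly.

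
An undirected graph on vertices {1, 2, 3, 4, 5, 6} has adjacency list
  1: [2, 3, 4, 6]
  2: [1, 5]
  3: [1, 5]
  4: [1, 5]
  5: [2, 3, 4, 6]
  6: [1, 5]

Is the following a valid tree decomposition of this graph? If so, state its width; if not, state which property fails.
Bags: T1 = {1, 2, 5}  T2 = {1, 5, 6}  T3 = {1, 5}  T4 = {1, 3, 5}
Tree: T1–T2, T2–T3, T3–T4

A tree decomposition must satisfy three properties: every vertex lies in some bag; for every edge, both endpoints lie together in some bag; and for every vertex, the bags containing it form a connected subtree. Here vertex 4 appears in no bag, so the decomposition is invalid.

No — vertex 4 appears in no bag.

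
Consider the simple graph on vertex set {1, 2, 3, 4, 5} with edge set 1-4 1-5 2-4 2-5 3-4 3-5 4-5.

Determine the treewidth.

2

A width-2 tree decomposition is:
Bags: B1 = {1, 4, 5}  B2 = {3, 4, 5}  B3 = {2, 4, 5}
Tree: B1–B2, B1–B3
Each bag holds 3 vertices, so the decomposition has width 2, which upper-bounds the treewidth. For the lower bound, the 3 vertices {1, 4, 5} are pairwise adjacent, and any tree decomposition puts a clique entirely inside one bag — forcing width ≥ 2. Combining the bounds, tw(G) = 2.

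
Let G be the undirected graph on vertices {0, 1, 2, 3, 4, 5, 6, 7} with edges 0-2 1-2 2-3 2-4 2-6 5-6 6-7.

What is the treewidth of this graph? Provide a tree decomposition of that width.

Every bag has size at most 2, so the width is 2 − 1 = 1 and tw(G) ≤ 1. Any graph with an edge has treewidth ≥ 1, and G has the edge 2–3. Combining the bounds, tw(G) = 1.

Treewidth 1.
One optimal decomposition is:
Bags: B1 = {2, 3}  B2 = {2, 6}  B3 = {5, 6}  B4 = {6, 7}  B5 = {2, 4}  B6 = {0, 2}  B7 = {1, 2}
Tree: B1–B2, B2–B3, B3–B4, B1–B5, B2–B6, B6–B7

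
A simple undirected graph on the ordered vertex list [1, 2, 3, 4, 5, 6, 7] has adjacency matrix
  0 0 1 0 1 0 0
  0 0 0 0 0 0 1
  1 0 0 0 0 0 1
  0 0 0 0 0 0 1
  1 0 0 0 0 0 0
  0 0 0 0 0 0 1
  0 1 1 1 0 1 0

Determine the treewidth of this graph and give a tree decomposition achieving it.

Every bag has size at most 2, so the width is 2 − 1 = 1 and tw(G) ≤ 1. Any graph with an edge has treewidth ≥ 1, and G has the edge 2–7. Therefore the treewidth is 1.

Treewidth 1.
One such decomposition:
Bags: B1 = {2, 7}  B2 = {3, 7}  B3 = {6, 7}  B4 = {1, 3}  B5 = {4, 7}  B6 = {1, 5}
Tree: B1–B2, B1–B3, B2–B4, B2–B5, B4–B6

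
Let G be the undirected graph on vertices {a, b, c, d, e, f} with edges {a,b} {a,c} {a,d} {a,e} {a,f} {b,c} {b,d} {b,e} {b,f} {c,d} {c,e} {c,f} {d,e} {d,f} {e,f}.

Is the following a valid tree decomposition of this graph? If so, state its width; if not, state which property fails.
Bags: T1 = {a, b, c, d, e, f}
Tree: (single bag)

Yes; width 5.

Vertex coverage: the bags together contain {a, b, c, d, e, f}, the full vertex set. Edge coverage: each edge of G has both endpoints in at least one bag. Running intersection: for every vertex, the bags containing it form a connected subtree. All three properties hold, so this is a valid tree decomposition of width max|bag| − 1 = 5, and hence tw(G) ≤ 5.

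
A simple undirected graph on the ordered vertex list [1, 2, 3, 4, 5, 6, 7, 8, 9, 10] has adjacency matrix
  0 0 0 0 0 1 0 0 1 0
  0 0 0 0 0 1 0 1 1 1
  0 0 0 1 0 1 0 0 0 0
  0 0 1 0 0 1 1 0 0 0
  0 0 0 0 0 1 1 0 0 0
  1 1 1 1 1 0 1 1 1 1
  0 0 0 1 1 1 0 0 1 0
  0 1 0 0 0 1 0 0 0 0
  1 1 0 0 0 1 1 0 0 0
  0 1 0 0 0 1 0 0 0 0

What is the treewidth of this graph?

A width-2 tree decomposition is:
Bags: B1 = {6, 7, 9}  B2 = {5, 6, 7}  B3 = {2, 6, 9}  B4 = {4, 6, 7}  B5 = {3, 4, 6}  B6 = {2, 6, 10}  B7 = {2, 6, 8}  B8 = {1, 6, 9}
Tree: B1–B2, B1–B3, B1–B4, B4–B5, B3–B6, B6–B7, B1–B8
Every bag has size at most 3, so the width is 3 − 1 = 2 and tw(G) ≤ 2. Conversely, {1, 6, 9} is a clique of size 3, and the vertices of any clique must share a bag in every tree decomposition; so some bag has ≥ 3 vertices and tw(G) ≥ 2. The upper and lower bounds meet at 2, so that is the treewidth.

2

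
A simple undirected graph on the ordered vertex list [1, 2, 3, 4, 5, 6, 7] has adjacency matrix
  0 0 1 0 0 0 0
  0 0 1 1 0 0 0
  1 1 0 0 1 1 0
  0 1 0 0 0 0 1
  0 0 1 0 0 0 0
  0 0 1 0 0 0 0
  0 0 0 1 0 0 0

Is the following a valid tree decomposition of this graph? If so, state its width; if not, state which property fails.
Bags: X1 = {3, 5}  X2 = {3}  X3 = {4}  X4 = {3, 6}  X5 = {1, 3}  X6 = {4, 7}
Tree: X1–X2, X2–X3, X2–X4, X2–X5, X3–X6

No — vertex 2 appears in no bag.

A tree decomposition must satisfy three properties: every vertex lies in some bag; for every edge, both endpoints lie together in some bag; and for every vertex, the bags containing it form a connected subtree. Here vertex 2 appears in no bag, so the decomposition is invalid.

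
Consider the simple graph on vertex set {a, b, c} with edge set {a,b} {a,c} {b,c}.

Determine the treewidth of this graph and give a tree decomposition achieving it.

With just one bag of size 3, the width is 3 − 1 = 2, so tw(G) ≤ 2. For the lower bound, the 3 vertices {a, b, c} are pairwise adjacent, and any tree decomposition puts a clique entirely inside one bag — forcing width ≥ 2. Hence tw(G) = 2 exactly.

Treewidth 2.
One such decomposition:
Bags: B1 = {a, b, c}
Tree: (single bag)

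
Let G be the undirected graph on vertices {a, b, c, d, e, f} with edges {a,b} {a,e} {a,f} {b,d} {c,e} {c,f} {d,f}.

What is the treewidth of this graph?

2

A width-2 tree decomposition is:
Bags: B1 = {a, b, d}  B2 = {a, d, f}  B3 = {a, e, f}  B4 = {c, e, f}
Tree: B1–B2, B2–B3, B3–B4
The largest bag has 3 vertices, giving width 2; this decomposition certifies tw(G) ≤ 2. For the lower bound, G contains the cycle b–d–f–a–b, so G is not a forest; only forests have treewidth ≤ 1, hence tw(G) ≥ 2. Therefore the treewidth is 2.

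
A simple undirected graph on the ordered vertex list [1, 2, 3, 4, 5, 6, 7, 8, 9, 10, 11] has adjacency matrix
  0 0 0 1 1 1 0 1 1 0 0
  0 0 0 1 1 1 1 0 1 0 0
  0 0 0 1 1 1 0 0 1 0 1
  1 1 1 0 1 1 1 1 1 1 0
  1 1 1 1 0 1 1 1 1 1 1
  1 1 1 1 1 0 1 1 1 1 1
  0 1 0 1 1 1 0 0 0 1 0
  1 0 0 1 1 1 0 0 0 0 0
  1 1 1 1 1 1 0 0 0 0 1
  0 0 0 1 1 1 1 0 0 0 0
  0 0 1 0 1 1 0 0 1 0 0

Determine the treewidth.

A width-4 tree decomposition is:
Bags: B1 = {1, 4, 5, 6, 9}  B2 = {3, 4, 5, 6, 9}  B3 = {2, 4, 5, 6, 9}  B4 = {1, 4, 5, 6, 8}  B5 = {2, 4, 5, 6, 7}  B6 = {3, 5, 6, 9, 11}  B7 = {4, 5, 6, 7, 10}
Tree: B1–B2, B2–B3, B1–B4, B3–B5, B2–B6, B5–B7
The largest bag has 5 vertices, giving width 4; this decomposition certifies tw(G) ≤ 4. On the other hand G contains the 5-clique {3, 5, 6, 9, 11}. A clique must lie in a single bag of any decomposition, so no decomposition can have width below 4. Hence tw(G) = 4 exactly.

4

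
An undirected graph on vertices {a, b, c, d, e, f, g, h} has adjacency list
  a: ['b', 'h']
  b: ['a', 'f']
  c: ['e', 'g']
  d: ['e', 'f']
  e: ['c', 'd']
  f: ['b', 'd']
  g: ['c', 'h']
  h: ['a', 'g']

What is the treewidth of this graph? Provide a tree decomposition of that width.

Treewidth 2.
One such decomposition:
Bags: B1 = {c, e, g}  B2 = {d, e, g}  B3 = {d, f, g}  B4 = {b, f, g}  B5 = {a, b, g}  B6 = {a, g, h}
Tree: B1–B2, B2–B3, B3–B4, B4–B5, B5–B6

Each bag holds 3 vertices, so the decomposition has width 2, which upper-bounds the treewidth. For the lower bound, G contains the cycle g–c–e–d–f–b–a–h–g, so G is not a forest; only forests have treewidth ≤ 1, hence tw(G) ≥ 2. Therefore the treewidth is 2.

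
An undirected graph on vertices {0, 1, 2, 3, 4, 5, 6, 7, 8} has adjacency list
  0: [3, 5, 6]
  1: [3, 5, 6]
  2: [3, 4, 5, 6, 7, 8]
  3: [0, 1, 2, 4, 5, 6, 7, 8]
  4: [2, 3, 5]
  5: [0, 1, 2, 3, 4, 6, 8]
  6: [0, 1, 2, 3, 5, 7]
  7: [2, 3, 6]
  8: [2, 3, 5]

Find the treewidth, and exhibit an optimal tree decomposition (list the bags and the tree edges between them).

Treewidth 3.
Bags: B1 = {2, 3, 4, 5}  B2 = {2, 3, 5, 6}  B3 = {2, 3, 5, 8}  B4 = {1, 3, 5, 6}  B5 = {2, 3, 6, 7}  B6 = {0, 3, 5, 6}
Tree: B1–B2, B1–B3, B2–B4, B2–B5, B2–B6

The largest bag has 4 vertices, giving width 3; this decomposition certifies tw(G) ≤ 3. Conversely, {0, 3, 5, 6} is a clique of size 4, and the vertices of any clique must share a bag in every tree decomposition; so some bag has ≥ 4 vertices and tw(G) ≥ 3. Hence tw(G) = 3 exactly.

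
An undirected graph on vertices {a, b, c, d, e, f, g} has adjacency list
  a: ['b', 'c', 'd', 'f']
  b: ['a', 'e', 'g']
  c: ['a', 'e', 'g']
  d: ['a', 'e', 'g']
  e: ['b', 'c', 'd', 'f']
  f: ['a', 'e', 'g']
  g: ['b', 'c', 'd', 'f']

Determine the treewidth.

A width-3 tree decomposition is:
Bags: B1 = {a, e, f, g}  B2 = {a, c, e, g}  B3 = {a, d, e, g}  B4 = {a, b, e, g}
Tree: B1–B2, B2–B3, B3–B4
The largest bag has 4 vertices, giving width 3; this decomposition certifies tw(G) ≤ 3. For the lower bound: the 4 vertex sets {a,f}, {c,g}, {e}, {d} are disjoint, each induces a connected subgraph, and every pair is joined by at least one edge of G. Contracting each set to a single vertex therefore yields K_{4} as a minor, and since treewidth is minor-monotone, tw(G) ≥ tw(K_{4}) = 3. The upper and lower bounds meet at 3, so that is the treewidth.

3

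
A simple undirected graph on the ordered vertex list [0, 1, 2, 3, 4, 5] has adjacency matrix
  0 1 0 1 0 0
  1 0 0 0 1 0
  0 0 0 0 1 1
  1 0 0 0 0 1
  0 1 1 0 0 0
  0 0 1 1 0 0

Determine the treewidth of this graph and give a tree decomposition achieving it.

Treewidth 2.
One such decomposition:
Bags: B1 = {0, 1, 4}  B2 = {0, 2, 4}  B3 = {0, 2, 5}  B4 = {0, 3, 5}
Tree: B1–B2, B2–B3, B3–B4

Each bag holds 3 vertices, so the decomposition has width 2, which upper-bounds the treewidth. For the lower bound, G contains the cycle 0–1–4–2–5–3–0, so G is not a forest; only forests have treewidth ≤ 1, hence tw(G) ≥ 2. Therefore the treewidth is 2.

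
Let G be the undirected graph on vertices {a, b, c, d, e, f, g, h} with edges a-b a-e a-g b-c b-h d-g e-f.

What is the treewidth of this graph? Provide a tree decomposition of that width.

Treewidth 1.
One optimal decomposition is:
Bags: B1 = {b, c}  B2 = {b, h}  B3 = {a, b}  B4 = {a, e}  B5 = {a, g}  B6 = {e, f}  B7 = {d, g}
Tree: B1–B2, B2–B3, B3–B4, B4–B5, B4–B6, B5–B7

Each bag holds 2 vertices, so the decomposition has width 1, which upper-bounds the treewidth. G has an edge, so its treewidth is at least 1. Combining the bounds, tw(G) = 1.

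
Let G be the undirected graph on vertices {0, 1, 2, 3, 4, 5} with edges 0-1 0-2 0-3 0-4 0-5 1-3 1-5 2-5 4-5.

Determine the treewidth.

2

A width-2 tree decomposition is:
Bags: B1 = {0, 4, 5}  B2 = {0, 2, 5}  B3 = {0, 1, 5}  B4 = {0, 1, 3}
Tree: B1–B2, B2–B3, B3–B4
Each bag holds 3 vertices, so the decomposition has width 2, which upper-bounds the treewidth. For the lower bound, the 3 vertices {0, 1, 3} are pairwise adjacent, and any tree decomposition puts a clique entirely inside one bag — forcing width ≥ 2. Hence tw(G) = 2 exactly.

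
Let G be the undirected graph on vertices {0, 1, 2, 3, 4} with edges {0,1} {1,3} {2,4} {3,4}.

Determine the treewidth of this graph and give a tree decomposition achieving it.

Treewidth 1.
One such decomposition:
Bags: B1 = {0, 1}  B2 = {1, 3}  B3 = {3, 4}  B4 = {2, 4}
Tree: B1–B2, B2–B3, B3–B4

Every bag has size at most 2, so the width is 2 − 1 = 1 and tw(G) ≤ 1. G has an edge, so its treewidth is at least 1. Combining the bounds, tw(G) = 1.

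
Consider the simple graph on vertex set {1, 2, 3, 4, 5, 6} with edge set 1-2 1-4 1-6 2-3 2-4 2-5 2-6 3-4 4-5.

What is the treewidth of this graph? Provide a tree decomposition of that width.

Treewidth 2.
Bags: B1 = {2, 4, 5}  B2 = {1, 2, 4}  B3 = {1, 2, 6}  B4 = {2, 3, 4}
Tree: B1–B2, B2–B3, B1–B4

The largest bag has 3 vertices, giving width 2; this decomposition certifies tw(G) ≤ 2. Conversely, {1, 2, 4} is a clique of size 3, and the vertices of any clique must share a bag in every tree decomposition; so some bag has ≥ 3 vertices and tw(G) ≥ 2. The upper and lower bounds meet at 2, so that is the treewidth.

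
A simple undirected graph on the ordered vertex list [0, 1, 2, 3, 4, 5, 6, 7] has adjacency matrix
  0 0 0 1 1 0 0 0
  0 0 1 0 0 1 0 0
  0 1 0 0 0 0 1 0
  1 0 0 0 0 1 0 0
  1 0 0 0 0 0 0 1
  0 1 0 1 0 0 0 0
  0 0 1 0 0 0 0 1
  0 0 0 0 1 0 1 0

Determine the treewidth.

2

A width-2 tree decomposition is:
Bags: B1 = {1, 3, 5}  B2 = {0, 1, 3}  B3 = {0, 1, 4}  B4 = {1, 4, 7}  B5 = {1, 6, 7}  B6 = {1, 2, 6}
Tree: B1–B2, B2–B3, B3–B4, B4–B5, B5–B6
Every bag has size at most 3, so the width is 3 − 1 = 2 and tw(G) ≤ 2. The edges 1–5–3–0–4–7–6–2–1 form a cycle, so G is not a tree and its treewidth is at least 2. Hence tw(G) = 2 exactly.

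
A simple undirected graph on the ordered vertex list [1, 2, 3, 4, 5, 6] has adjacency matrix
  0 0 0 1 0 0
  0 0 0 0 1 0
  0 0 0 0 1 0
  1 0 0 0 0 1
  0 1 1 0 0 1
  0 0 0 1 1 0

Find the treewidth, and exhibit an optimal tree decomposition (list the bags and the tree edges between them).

Every bag has size at most 2, so the width is 2 − 1 = 1 and tw(G) ≤ 1. Any graph with an edge has treewidth ≥ 1, and G has the edge 3–5. Combining the bounds, tw(G) = 1.

Treewidth 1.
Bags: B1 = {3, 5}  B2 = {5, 6}  B3 = {2, 5}  B4 = {4, 6}  B5 = {1, 4}
Tree: B1–B2, B1–B3, B2–B4, B4–B5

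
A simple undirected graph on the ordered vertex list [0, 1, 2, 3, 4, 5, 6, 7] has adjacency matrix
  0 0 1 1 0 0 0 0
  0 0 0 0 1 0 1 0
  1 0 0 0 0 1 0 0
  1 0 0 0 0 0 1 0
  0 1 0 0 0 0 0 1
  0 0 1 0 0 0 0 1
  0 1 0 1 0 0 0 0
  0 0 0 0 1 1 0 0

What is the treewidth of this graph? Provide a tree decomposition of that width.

Every bag has size at most 3, so the width is 3 − 1 = 2 and tw(G) ≤ 2. The edges 7–5–2–0–3–6–1–4–7 form a cycle, so G is not a tree and its treewidth is at least 2. The upper and lower bounds meet at 2, so that is the treewidth.

Treewidth 2.
One optimal decomposition is:
Bags: B1 = {2, 5, 7}  B2 = {0, 2, 7}  B3 = {0, 3, 7}  B4 = {3, 6, 7}  B5 = {1, 6, 7}  B6 = {1, 4, 7}
Tree: B1–B2, B2–B3, B3–B4, B4–B5, B5–B6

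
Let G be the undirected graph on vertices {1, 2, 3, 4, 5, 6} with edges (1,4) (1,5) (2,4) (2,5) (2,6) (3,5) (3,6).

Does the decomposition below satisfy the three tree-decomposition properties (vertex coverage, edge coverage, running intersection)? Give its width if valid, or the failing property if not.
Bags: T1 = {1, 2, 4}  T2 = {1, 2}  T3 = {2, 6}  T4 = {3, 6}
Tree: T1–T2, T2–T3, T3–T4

A tree decomposition must satisfy three properties: every vertex lies in some bag; for every edge, both endpoints lie together in some bag; and for every vertex, the bags containing it form a connected subtree. Here vertex 5 appears in no bag, so the decomposition is invalid.

No — vertex 5 appears in no bag.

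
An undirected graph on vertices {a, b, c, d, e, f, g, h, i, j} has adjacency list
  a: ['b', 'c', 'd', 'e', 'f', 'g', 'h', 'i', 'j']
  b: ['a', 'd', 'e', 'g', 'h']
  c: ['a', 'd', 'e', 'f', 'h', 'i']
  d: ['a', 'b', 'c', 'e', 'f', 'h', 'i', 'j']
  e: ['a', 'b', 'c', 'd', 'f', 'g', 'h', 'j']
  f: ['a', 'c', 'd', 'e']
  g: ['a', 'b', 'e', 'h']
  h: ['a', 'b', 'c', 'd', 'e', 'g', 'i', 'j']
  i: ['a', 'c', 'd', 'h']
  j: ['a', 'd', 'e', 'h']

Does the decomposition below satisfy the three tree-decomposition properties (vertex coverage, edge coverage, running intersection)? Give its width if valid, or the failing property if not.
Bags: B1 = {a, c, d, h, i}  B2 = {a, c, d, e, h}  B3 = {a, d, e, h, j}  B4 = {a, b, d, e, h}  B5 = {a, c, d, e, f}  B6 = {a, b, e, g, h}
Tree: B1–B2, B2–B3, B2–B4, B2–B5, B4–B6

Yes; width 4.

Checking the three conditions: (i) the bags cover all of {a, b, c, d, e, f, g, h, i, j}; (ii) for each edge, some bag contains both endpoints; (iii) the bags containing any fixed vertex form a subtree. All hold, so the decomposition is valid with width 5 − 1 = 4.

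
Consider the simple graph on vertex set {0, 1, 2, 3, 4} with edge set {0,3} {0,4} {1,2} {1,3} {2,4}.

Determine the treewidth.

2

A width-2 tree decomposition is:
Bags: B1 = {0, 2, 4}  B2 = {0, 1, 2}  B3 = {0, 1, 3}
Tree: B1–B2, B2–B3
Every bag has size at most 3, so the width is 3 − 1 = 2 and tw(G) ≤ 2. Since 0–4–2–1–3–0 is a cycle in G, G is not acyclic. Forests are exactly the graphs of treewidth ≤ 1, so tw(G) ≥ 2. Combining the bounds, tw(G) = 2.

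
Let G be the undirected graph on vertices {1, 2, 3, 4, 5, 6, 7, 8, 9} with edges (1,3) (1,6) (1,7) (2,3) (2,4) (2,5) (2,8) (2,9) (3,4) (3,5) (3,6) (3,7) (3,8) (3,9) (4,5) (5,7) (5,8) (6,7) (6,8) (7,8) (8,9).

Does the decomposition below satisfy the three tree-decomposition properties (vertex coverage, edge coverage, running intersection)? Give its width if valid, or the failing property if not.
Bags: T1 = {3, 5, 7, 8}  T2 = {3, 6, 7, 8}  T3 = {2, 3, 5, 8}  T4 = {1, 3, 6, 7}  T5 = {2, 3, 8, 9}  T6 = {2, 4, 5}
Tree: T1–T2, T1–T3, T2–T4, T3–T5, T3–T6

No — edge (3,4) lies in no bag.

A tree decomposition must satisfy three properties: every vertex lies in some bag; for every edge, both endpoints lie together in some bag; and for every vertex, the bags containing it form a connected subtree. Here edge (3,4) lies in no bag, so the decomposition is invalid.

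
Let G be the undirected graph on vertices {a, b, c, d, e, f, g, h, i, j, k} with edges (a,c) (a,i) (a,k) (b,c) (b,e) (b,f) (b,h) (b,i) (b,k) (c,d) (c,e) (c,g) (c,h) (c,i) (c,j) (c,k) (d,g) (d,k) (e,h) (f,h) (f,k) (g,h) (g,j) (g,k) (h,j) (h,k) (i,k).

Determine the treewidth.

3

A width-3 tree decomposition is:
Bags: B1 = {b, c, e, h}  B2 = {b, c, h, k}  B3 = {c, g, h, k}  B4 = {b, c, i, k}  B5 = {c, g, h, j}  B6 = {c, d, g, k}  B7 = {a, c, i, k}  B8 = {b, f, h, k}
Tree: B1–B2, B2–B3, B2–B4, B3–B5, B3–B6, B4–B7, B2–B8
The largest bag has 4 vertices, giving width 3; this decomposition certifies tw(G) ≤ 3. For the lower bound, the 4 vertices {c, g, h, j} are pairwise adjacent, and any tree decomposition puts a clique entirely inside one bag — forcing width ≥ 3. The upper and lower bounds meet at 3, so that is the treewidth.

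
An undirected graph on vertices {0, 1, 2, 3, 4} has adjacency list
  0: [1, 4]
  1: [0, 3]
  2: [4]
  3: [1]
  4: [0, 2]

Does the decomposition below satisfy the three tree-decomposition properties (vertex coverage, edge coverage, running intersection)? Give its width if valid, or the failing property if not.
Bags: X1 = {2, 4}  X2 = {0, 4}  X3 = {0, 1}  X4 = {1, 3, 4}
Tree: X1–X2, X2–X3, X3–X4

A tree decomposition must satisfy three properties: every vertex lies in some bag; for every edge, both endpoints lie together in some bag; and for every vertex, the bags containing it form a connected subtree. Here bags containing vertex 4 are not connected in the tree, so the decomposition is invalid.

No — bags containing vertex 4 are not connected in the tree.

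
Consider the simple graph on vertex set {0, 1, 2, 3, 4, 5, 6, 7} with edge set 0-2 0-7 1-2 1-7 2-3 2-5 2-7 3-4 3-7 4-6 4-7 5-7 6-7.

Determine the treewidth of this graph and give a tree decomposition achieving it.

Treewidth 2.
One optimal decomposition is:
Bags: B1 = {3, 4, 7}  B2 = {4, 6, 7}  B3 = {2, 3, 7}  B4 = {1, 2, 7}  B5 = {0, 2, 7}  B6 = {2, 5, 7}
Tree: B1–B2, B1–B3, B3–B4, B4–B5, B4–B6

Every bag has size at most 3, so the width is 3 − 1 = 2 and tw(G) ≤ 2. For the lower bound, the 3 vertices {0, 2, 7} are pairwise adjacent, and any tree decomposition puts a clique entirely inside one bag — forcing width ≥ 2. The upper and lower bounds meet at 2, so that is the treewidth.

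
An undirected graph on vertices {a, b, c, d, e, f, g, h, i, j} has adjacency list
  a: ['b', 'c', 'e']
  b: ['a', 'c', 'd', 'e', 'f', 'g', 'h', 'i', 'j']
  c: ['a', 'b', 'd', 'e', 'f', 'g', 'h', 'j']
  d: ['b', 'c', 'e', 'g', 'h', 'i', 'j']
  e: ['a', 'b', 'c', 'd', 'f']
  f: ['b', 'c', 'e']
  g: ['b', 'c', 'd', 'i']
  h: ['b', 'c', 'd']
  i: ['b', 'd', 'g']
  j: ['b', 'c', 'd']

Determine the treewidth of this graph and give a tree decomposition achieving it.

Every bag has size at most 4, so the width is 4 − 1 = 3 and tw(G) ≤ 3. For the lower bound, the 4 vertices {b, c, d, g} are pairwise adjacent, and any tree decomposition puts a clique entirely inside one bag — forcing width ≥ 3. Combining the bounds, tw(G) = 3.

Treewidth 3.
One such decomposition:
Bags: B1 = {b, c, d, g}  B2 = {b, c, d, h}  B3 = {b, c, d, e}  B4 = {b, c, d, j}  B5 = {a, b, c, e}  B6 = {b, d, g, i}  B7 = {b, c, e, f}
Tree: B1–B2, B1–B3, B3–B4, B3–B5, B1–B6, B5–B7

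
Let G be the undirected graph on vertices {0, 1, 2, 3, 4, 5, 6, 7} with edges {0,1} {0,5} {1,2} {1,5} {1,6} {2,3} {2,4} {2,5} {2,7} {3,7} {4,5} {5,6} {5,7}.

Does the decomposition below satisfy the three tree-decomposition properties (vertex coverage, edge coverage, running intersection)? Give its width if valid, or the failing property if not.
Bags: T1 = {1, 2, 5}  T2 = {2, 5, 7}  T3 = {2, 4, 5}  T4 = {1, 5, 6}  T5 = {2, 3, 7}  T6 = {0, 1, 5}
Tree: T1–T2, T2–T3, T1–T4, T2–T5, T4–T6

Checking the three conditions: (i) the bags cover all of {0, 1, 2, 3, 4, 5, 6, 7}; (ii) for each edge, some bag contains both endpoints; (iii) the bags containing any fixed vertex form a subtree. All hold, so the decomposition is valid with width 3 − 1 = 2.

Yes; width 2.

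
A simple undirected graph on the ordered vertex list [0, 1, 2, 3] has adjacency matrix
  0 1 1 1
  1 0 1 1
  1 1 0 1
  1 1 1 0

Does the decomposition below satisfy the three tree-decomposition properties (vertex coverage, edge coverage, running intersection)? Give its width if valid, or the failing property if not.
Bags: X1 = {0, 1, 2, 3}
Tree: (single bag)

Yes; width 3.

Vertex coverage: the bags together contain {0, 1, 2, 3}, the full vertex set. Edge coverage: each edge of G has both endpoints in at least one bag. Running intersection: for every vertex, the bags containing it form a connected subtree. All three properties hold, so this is a valid tree decomposition of width max|bag| − 1 = 3, and hence tw(G) ≤ 3.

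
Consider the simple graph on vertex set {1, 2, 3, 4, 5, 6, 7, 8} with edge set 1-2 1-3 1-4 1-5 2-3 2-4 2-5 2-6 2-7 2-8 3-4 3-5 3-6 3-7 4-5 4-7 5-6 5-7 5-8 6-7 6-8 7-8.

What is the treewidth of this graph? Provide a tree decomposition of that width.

Treewidth 4.
One such decomposition:
Bags: B1 = {2, 3, 4, 5, 7}  B2 = {1, 2, 3, 4, 5}  B3 = {2, 3, 5, 6, 7}  B4 = {2, 5, 6, 7, 8}
Tree: B1–B2, B1–B3, B3–B4

Every bag has size at most 5, so the width is 5 − 1 = 4 and tw(G) ≤ 4. On the other hand G contains the 5-clique {2, 5, 6, 7, 8}. A clique must lie in a single bag of any decomposition, so no decomposition can have width below 4. Therefore the treewidth is 4.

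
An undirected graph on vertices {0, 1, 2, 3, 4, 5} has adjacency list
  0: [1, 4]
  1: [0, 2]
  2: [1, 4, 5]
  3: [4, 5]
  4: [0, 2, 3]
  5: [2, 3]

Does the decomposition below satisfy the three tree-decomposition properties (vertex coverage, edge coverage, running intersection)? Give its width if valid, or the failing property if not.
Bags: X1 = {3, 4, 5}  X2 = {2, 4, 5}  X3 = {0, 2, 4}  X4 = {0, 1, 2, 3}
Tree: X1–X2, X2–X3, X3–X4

A tree decomposition must satisfy three properties: every vertex lies in some bag; for every edge, both endpoints lie together in some bag; and for every vertex, the bags containing it form a connected subtree. Here bags containing vertex 3 are not connected in the tree, so the decomposition is invalid.

No — bags containing vertex 3 are not connected in the tree.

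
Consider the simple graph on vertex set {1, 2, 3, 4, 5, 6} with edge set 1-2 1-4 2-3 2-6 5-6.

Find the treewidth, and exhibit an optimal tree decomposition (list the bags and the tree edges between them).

Treewidth 1.
One optimal decomposition is:
Bags: B1 = {2, 6}  B2 = {1, 2}  B3 = {2, 3}  B4 = {5, 6}  B5 = {1, 4}
Tree: B1–B2, B1–B3, B1–B4, B2–B5

The largest bag has 2 vertices, giving width 1; this decomposition certifies tw(G) ≤ 1. G has an edge, so its treewidth is at least 1. Therefore the treewidth is 1.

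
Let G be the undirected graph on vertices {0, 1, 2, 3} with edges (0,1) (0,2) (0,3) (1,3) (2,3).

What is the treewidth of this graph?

2

A width-2 tree decomposition is:
Bags: B1 = {0, 2, 3}  B2 = {0, 1, 3}
Tree: B1–B2
Each bag holds 3 vertices, so the decomposition has width 2, which upper-bounds the treewidth. For the lower bound, the 3 vertices {0, 1, 3} are pairwise adjacent, and any tree decomposition puts a clique entirely inside one bag — forcing width ≥ 2. The upper and lower bounds meet at 2, so that is the treewidth.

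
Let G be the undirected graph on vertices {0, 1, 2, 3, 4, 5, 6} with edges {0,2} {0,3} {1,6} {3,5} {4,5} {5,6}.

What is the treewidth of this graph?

1

A width-1 tree decomposition is:
Bags: B1 = {0, 3}  B2 = {3, 5}  B3 = {5, 6}  B4 = {4, 5}  B5 = {1, 6}  B6 = {0, 2}
Tree: B1–B2, B2–B3, B3–B4, B3–B5, B1–B6
Each bag holds 2 vertices, so the decomposition has width 1, which upper-bounds the treewidth. Since G has at least one edge (e.g. 3–0), it is not an edgeless graph, so tw(G) ≥ 1. The upper and lower bounds meet at 1, so that is the treewidth.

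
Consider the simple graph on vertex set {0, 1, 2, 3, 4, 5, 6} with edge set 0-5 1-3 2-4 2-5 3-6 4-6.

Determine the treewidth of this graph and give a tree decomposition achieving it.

Every bag has size at most 2, so the width is 2 − 1 = 1 and tw(G) ≤ 1. Since G has at least one edge (e.g. 0–5), it is not an edgeless graph, so tw(G) ≥ 1. Therefore the treewidth is 1.

Treewidth 1.
One optimal decomposition is:
Bags: B1 = {0, 5}  B2 = {2, 5}  B3 = {2, 4}  B4 = {4, 6}  B5 = {3, 6}  B6 = {1, 3}
Tree: B1–B2, B2–B3, B3–B4, B4–B5, B5–B6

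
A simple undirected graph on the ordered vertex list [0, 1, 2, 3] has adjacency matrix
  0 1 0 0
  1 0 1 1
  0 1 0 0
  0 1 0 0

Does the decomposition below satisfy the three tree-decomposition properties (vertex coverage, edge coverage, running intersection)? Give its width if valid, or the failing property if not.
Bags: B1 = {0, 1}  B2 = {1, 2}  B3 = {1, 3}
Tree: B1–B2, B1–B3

Yes; width 1.

Every vertex of G appears in some bag (union = {0, 1, 2, 3}); every edge is covered by a bag; and for each vertex v the set of bags containing v is connected in the bag tree. The decomposition is therefore valid. The largest bag has 2 vertices, so the width is 1.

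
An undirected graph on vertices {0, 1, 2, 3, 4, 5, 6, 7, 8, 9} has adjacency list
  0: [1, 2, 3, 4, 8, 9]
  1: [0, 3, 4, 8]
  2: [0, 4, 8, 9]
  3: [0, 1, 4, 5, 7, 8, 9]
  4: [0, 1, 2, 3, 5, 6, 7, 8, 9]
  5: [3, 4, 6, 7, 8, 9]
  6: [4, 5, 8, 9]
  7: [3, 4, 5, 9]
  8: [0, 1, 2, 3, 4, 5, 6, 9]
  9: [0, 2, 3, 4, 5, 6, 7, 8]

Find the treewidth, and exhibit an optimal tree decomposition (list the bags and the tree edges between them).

Treewidth 4.
Bags: B1 = {0, 3, 4, 8, 9}  B2 = {0, 2, 4, 8, 9}  B3 = {3, 4, 5, 8, 9}  B4 = {3, 4, 5, 7, 9}  B5 = {4, 5, 6, 8, 9}  B6 = {0, 1, 3, 4, 8}
Tree: B1–B2, B1–B3, B3–B4, B3–B5, B1–B6

Every bag has size at most 5, so the width is 5 − 1 = 4 and tw(G) ≤ 4. Conversely, {0, 1, 3, 4, 8} is a clique of size 5, and the vertices of any clique must share a bag in every tree decomposition; so some bag has ≥ 5 vertices and tw(G) ≥ 4. Combining the bounds, tw(G) = 4.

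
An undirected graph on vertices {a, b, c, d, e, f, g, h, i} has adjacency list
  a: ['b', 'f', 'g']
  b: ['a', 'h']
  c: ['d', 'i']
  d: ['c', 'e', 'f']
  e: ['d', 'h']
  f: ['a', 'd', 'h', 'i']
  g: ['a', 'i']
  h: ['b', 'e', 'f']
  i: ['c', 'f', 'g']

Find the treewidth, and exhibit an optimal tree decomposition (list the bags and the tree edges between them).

The largest bag has 4 vertices, giving width 3; this decomposition certifies tw(G) ≤ 3. For the lower bound: the 4 vertex sets {a,b,g}, {h}, {f}, {c,d,e,i} are disjoint, each induces a connected subgraph, and every pair is joined by at least one edge of G. Contracting each set to a single vertex therefore yields K_{4} as a minor, and since treewidth is minor-monotone, tw(G) ≥ tw(K_{4}) = 3. The upper and lower bounds meet at 3, so that is the treewidth.

Treewidth 3.
One such decomposition:
Bags: B1 = {a, b, g, h}  B2 = {a, f, g, h}  B3 = {f, g, h, i}  B4 = {e, f, h, i}  B5 = {d, e, f, i}  B6 = {c, d, e, i}
Tree: B1–B2, B2–B3, B3–B4, B4–B5, B5–B6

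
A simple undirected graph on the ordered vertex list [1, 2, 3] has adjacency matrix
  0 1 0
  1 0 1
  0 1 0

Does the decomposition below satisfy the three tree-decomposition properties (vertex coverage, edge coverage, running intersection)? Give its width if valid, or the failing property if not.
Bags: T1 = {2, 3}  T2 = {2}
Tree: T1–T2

A tree decomposition must satisfy three properties: every vertex lies in some bag; for every edge, both endpoints lie together in some bag; and for every vertex, the bags containing it form a connected subtree. Here vertex 1 appears in no bag, so the decomposition is invalid.

No — vertex 1 appears in no bag.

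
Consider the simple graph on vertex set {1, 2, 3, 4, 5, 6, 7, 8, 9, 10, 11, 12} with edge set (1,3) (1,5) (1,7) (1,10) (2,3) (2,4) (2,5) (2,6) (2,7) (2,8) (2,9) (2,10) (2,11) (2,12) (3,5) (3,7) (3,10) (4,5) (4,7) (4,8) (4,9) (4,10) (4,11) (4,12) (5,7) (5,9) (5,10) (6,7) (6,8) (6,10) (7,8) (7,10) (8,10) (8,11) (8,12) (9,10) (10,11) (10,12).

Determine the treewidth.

A width-4 tree decomposition is:
Bags: B1 = {2, 4, 7, 8, 10}  B2 = {2, 6, 7, 8, 10}  B3 = {2, 4, 5, 7, 10}  B4 = {2, 3, 5, 7, 10}  B5 = {2, 4, 5, 9, 10}  B6 = {2, 4, 8, 10, 12}  B7 = {2, 4, 8, 10, 11}  B8 = {1, 3, 5, 7, 10}
Tree: B1–B2, B1–B3, B3–B4, B3–B5, B1–B6, B1–B7, B4–B8
The largest bag has 5 vertices, giving width 4; this decomposition certifies tw(G) ≤ 4. For the lower bound, the 5 vertices {1, 3, 5, 7, 10} are pairwise adjacent, and any tree decomposition puts a clique entirely inside one bag — forcing width ≥ 4. Therefore the treewidth is 4.

4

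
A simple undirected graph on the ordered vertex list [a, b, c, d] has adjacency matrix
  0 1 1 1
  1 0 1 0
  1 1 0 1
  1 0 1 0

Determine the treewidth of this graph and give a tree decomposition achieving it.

The largest bag has 3 vertices, giving width 2; this decomposition certifies tw(G) ≤ 2. On the other hand G contains the 3-clique {a, c, d}. A clique must lie in a single bag of any decomposition, so no decomposition can have width below 2. The upper and lower bounds meet at 2, so that is the treewidth.

Treewidth 2.
Bags: B1 = {a, b, c}  B2 = {a, c, d}
Tree: B1–B2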